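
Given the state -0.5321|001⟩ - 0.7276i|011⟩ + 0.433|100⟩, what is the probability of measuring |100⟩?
0.1875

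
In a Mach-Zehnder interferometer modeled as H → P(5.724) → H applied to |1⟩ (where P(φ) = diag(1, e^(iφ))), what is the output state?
(0.07616 + 0.2652i)|0⟩ + (0.9238 - 0.2652i)|1⟩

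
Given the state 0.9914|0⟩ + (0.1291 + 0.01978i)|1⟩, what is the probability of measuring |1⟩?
0.01706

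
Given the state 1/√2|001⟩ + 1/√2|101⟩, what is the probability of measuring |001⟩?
1/2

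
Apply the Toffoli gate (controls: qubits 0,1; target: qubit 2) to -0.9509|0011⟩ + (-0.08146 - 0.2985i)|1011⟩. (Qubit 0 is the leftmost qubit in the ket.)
-0.9509|0011⟩ + (-0.08146 - 0.2985i)|1011⟩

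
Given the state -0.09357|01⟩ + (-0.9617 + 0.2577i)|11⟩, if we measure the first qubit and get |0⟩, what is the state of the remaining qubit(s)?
-|1⟩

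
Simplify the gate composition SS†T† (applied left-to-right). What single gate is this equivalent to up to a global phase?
T†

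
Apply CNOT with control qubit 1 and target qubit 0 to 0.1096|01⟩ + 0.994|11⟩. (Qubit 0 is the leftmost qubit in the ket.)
0.994|01⟩ + 0.1096|11⟩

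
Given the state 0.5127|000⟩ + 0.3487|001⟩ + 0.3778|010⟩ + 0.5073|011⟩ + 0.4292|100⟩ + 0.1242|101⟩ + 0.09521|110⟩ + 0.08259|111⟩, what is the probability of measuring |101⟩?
0.01543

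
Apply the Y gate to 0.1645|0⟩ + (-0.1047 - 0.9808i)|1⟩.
(-0.9808 + 0.1047i)|0⟩ + 0.1645i|1⟩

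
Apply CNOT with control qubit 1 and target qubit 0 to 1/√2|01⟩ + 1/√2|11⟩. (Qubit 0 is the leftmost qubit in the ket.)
1/√2|01⟩ + 1/√2|11⟩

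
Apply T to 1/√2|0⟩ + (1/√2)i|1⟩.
1/√2|0⟩ + (-1/2 + (1/2)i)|1⟩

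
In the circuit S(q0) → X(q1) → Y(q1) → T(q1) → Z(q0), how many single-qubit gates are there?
5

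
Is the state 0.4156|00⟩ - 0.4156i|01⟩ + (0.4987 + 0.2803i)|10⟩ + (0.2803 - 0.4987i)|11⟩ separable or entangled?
Separable

Writing the state as a|00⟩ + b|01⟩ + c|10⟩ + d|11⟩, it is a product state iff ad − bc = 0.
Here (a, b, c, d) = (0.4156, -0.4156i, (0.4987 + 0.2803i), (0.2803 - 0.4987i)): ad − bc = (0.4156)(0.2803 - 0.4987i) − (-0.4156i)(0.4987 + 0.2803i) = 0, so the state is separable.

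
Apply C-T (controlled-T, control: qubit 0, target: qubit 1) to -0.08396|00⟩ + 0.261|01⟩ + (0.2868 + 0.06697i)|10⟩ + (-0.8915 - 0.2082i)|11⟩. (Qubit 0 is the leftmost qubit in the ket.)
-0.08396|00⟩ + 0.261|01⟩ + (0.2868 + 0.06697i)|10⟩ + (-0.4832 - 0.7776i)|11⟩

C-T leaves the control-|0⟩ kets |00⟩, |01⟩ unchanged and applies T to qubit 1 on the control-|1⟩ pair (|10⟩, |11⟩).
T = [[1, 0], [0, (1/√2 + (1/√2)i)]].
With a = amp(|10⟩) = (0.2868 + 0.06697i) and b = amp(|11⟩) = (-0.8915 - 0.2082i):
new amp(|10⟩) = (1)·a = (0.2868 + 0.06697i)
new amp(|11⟩) = (1/√2 + (1/√2)i)·b = (-0.4832 - 0.7776i)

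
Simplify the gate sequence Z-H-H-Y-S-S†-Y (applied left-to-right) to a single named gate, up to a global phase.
Z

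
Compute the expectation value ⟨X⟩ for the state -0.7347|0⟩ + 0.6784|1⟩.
-0.9968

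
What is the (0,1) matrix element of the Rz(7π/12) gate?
0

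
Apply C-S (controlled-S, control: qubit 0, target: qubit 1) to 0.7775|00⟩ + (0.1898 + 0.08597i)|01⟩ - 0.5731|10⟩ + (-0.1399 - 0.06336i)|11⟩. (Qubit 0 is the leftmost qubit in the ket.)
0.7775|00⟩ + (0.1898 + 0.08597i)|01⟩ - 0.5731|10⟩ + (0.06336 - 0.1399i)|11⟩

C-S leaves the control-|0⟩ kets |00⟩, |01⟩ unchanged and applies S to qubit 1 on the control-|1⟩ pair (|10⟩, |11⟩).
S = [[1, 0], [0, i]].
With a = amp(|10⟩) = -0.5731 and b = amp(|11⟩) = (-0.1399 - 0.06336i):
new amp(|10⟩) = (1)·a = -0.5731
new amp(|11⟩) = (i)·b = (0.06336 - 0.1399i)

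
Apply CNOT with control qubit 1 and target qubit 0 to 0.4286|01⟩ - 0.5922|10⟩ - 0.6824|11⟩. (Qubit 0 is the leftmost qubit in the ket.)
-0.6824|01⟩ - 0.5922|10⟩ + 0.4286|11⟩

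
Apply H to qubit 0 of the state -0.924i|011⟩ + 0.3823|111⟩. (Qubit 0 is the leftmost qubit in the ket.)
(0.2703 - 0.6534i)|011⟩ + (-0.2703 - 0.6534i)|111⟩

H on qubit 0 mixes each pair of kets that differ only in qubit 0: amplitudes (a, b) of (|…0…⟩, |…1…⟩) become ((a + b)/√2, (a − b)/√2). Kets absent from the input have amplitude 0.
(|011⟩, |111⟩): (a, b) = (-0.924i, 0.3823) → ((0.2703 - 0.6534i), (-0.2703 - 0.6534i))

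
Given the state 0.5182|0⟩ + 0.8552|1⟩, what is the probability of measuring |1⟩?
0.7314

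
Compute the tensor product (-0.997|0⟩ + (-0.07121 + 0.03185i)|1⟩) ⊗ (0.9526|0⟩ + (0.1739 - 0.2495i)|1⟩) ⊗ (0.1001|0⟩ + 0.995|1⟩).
-0.09507|000⟩ - 0.945|001⟩ + (-0.01736 + 0.0249i)|010⟩ + (-0.1725 + 0.2475i)|011⟩ + (-0.00679 + 0.003037i)|100⟩ + (-0.0675 + 0.03019i)|101⟩ + (-0.0004441 + 0.002333i)|110⟩ + (-0.004415 + 0.02319i)|111⟩

amp(|b₁b₂…⟩) = product of the factor amplitudes for bits b₁, b₂, …; only kets whose every factor amplitude is nonzero survive.
|000⟩: (-0.997)(0.9526)(0.1001) = -0.09507
|001⟩: (-0.997)(0.9526)(0.995) = -0.945
|010⟩: (-0.997)(0.1739 - 0.2495i)(0.1001) = (-0.01736 + 0.0249i)
|011⟩: (-0.997)(0.1739 - 0.2495i)(0.995) = (-0.1725 + 0.2475i)
|100⟩: (-0.07121 + 0.03185i)(0.9526)(0.1001) = (-0.00679 + 0.003037i)
|101⟩: (-0.07121 + 0.03185i)(0.9526)(0.995) = (-0.0675 + 0.03019i)
|110⟩: (-0.07121 + 0.03185i)(0.1739 - 0.2495i)(0.1001) = (-0.0004441 + 0.002333i)
|111⟩: (-0.07121 + 0.03185i)(0.1739 - 0.2495i)(0.995) = (-0.004415 + 0.02319i)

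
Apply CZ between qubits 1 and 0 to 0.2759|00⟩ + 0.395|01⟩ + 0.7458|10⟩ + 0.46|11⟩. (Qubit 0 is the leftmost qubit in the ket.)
0.2759|00⟩ + 0.395|01⟩ + 0.7458|10⟩ - 0.46|11⟩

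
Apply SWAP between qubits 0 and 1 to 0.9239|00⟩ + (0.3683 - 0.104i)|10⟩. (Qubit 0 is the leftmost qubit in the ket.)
0.9239|00⟩ + (0.3683 - 0.104i)|01⟩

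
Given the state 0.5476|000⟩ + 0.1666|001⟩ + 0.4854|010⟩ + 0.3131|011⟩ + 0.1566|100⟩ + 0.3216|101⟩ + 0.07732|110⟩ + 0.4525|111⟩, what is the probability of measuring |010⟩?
0.2356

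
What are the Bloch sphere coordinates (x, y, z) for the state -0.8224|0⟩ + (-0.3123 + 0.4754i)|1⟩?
(0.5137, -0.7819, 0.3528)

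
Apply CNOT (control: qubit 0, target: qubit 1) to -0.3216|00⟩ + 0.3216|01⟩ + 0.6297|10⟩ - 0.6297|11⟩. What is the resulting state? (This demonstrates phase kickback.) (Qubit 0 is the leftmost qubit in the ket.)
-0.3216|00⟩ + 0.3216|01⟩ - 0.6297|10⟩ + 0.6297|11⟩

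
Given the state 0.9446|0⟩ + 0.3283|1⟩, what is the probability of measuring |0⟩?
0.8923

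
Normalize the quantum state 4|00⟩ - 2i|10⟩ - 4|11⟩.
0.6667|00⟩ - 0.3333i|10⟩ - 0.6667|11⟩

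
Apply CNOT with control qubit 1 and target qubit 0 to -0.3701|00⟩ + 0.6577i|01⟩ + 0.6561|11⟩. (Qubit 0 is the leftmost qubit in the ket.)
-0.3701|00⟩ + 0.6561|01⟩ + 0.6577i|11⟩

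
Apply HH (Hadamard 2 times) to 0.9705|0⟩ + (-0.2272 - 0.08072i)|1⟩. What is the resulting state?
0.9705|0⟩ + (-0.2272 - 0.08072i)|1⟩

H² = I, so an even number of Hadamards cancels: H^2 = I and the state is unchanged.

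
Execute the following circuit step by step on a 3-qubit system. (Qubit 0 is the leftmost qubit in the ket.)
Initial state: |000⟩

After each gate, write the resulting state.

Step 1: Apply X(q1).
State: |010⟩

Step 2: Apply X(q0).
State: |110⟩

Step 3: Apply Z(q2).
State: |110⟩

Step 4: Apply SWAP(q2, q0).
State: |011⟩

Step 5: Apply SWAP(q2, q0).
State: |110⟩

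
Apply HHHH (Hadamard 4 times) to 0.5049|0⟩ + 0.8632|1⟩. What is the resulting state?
0.5049|0⟩ + 0.8632|1⟩

H² = I, so an even number of Hadamards cancels: H^4 = I and the state is unchanged.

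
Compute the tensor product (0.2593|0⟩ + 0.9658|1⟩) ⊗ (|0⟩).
0.2593|00⟩ + 0.9658|10⟩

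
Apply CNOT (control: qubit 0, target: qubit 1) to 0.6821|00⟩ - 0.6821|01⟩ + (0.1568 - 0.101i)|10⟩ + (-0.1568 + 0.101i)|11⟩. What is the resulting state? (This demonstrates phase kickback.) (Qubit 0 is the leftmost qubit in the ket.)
0.6821|00⟩ - 0.6821|01⟩ + (-0.1568 + 0.101i)|10⟩ + (0.1568 - 0.101i)|11⟩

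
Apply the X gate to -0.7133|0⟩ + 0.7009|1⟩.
0.7009|0⟩ - 0.7133|1⟩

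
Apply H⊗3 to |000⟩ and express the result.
1/√8|000⟩ + 1/√8|001⟩ + 1/√8|010⟩ + 1/√8|011⟩ + 1/√8|100⟩ + 1/√8|101⟩ + 1/√8|110⟩ + 1/√8|111⟩

H⊗3 gives amp(|y⟩) = (1/2√2) Σ_x (−1)^(x·y) amp(|x⟩), where x·y is the number of positions in which both x and y have a 1.
|000⟩: (1)/(2√2) = 1/√8
|001⟩: (1)/(2√2) = 1/√8
|010⟩: (1)/(2√2) = 1/√8
|011⟩: (1)/(2√2) = 1/√8
|100⟩: (1)/(2√2) = 1/√8
|101⟩: (1)/(2√2) = 1/√8
|110⟩: (1)/(2√2) = 1/√8
|111⟩: (1)/(2√2) = 1/√8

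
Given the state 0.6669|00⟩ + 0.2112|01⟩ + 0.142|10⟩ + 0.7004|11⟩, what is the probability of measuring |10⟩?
0.02016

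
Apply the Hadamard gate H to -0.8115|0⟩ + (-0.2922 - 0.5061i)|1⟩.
(-0.7804 - 0.3579i)|0⟩ + (-0.3672 + 0.3579i)|1⟩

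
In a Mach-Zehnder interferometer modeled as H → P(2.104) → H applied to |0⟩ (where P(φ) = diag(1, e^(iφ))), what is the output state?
(0.2459 + 0.4306i)|0⟩ + (0.7541 - 0.4306i)|1⟩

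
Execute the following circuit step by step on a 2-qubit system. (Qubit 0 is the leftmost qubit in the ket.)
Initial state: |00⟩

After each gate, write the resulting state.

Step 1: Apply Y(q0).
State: i|10⟩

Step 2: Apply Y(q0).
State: |00⟩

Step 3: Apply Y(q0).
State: i|10⟩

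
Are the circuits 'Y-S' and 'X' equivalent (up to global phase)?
No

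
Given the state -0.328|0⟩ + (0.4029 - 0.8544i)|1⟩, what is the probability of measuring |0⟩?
0.1076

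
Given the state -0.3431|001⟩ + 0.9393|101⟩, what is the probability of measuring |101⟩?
0.8823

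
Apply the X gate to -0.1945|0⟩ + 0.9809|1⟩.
0.9809|0⟩ - 0.1945|1⟩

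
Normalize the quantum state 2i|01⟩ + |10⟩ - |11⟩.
0.8165i|01⟩ + 1/√6|10⟩ - 1/√6|11⟩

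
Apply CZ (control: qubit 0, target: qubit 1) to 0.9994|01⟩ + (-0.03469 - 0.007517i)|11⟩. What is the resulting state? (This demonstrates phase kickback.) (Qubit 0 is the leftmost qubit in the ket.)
0.9994|01⟩ + (0.03469 + 0.007517i)|11⟩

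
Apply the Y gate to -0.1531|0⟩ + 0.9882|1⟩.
-0.9882i|0⟩ - 0.1531i|1⟩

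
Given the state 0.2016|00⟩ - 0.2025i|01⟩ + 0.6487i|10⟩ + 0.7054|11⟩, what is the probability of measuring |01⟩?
0.04101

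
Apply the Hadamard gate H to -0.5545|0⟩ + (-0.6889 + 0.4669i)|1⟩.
(-0.8792 + 0.3301i)|0⟩ + (0.09504 - 0.3301i)|1⟩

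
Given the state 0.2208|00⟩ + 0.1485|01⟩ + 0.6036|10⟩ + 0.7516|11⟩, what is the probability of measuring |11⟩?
0.5649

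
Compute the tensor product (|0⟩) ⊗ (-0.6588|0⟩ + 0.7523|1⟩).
-0.6588|00⟩ + 0.7523|01⟩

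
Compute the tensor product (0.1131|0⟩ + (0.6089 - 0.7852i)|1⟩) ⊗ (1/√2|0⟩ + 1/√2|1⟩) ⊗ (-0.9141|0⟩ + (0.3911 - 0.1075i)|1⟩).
-0.0731|000⟩ + (0.03128 - 0.008597i)|001⟩ - 0.0731|010⟩ + (0.03128 - 0.008597i)|011⟩ + (-0.3936 + 0.5075i)|100⟩ + (0.1087 - 0.2634i)|101⟩ + (-0.3936 + 0.5075i)|110⟩ + (0.1087 - 0.2634i)|111⟩

amp(|b₁b₂…⟩) = product of the factor amplitudes for bits b₁, b₂, …; only kets whose every factor amplitude is nonzero survive.
|000⟩: (0.1131)(1/√2)(-0.9141) = -0.0731
|001⟩: (0.1131)(1/√2)(0.3911 - 0.1075i) = (0.03128 - 0.008597i)
|010⟩: (0.1131)(1/√2)(-0.9141) = -0.0731
|011⟩: (0.1131)(1/√2)(0.3911 - 0.1075i) = (0.03128 - 0.008597i)
|100⟩: (0.6089 - 0.7852i)(1/√2)(-0.9141) = (-0.3936 + 0.5075i)
|101⟩: (0.6089 - 0.7852i)(1/√2)(0.3911 - 0.1075i) = (0.1087 - 0.2634i)
|110⟩: (0.6089 - 0.7852i)(1/√2)(-0.9141) = (-0.3936 + 0.5075i)
|111⟩: (0.6089 - 0.7852i)(1/√2)(0.3911 - 0.1075i) = (0.1087 - 0.2634i)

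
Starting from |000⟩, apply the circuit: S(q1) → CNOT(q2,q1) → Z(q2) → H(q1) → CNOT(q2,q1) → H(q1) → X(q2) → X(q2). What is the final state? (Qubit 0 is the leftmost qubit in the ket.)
|000⟩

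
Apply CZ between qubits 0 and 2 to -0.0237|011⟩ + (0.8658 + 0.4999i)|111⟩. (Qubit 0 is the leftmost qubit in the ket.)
-0.0237|011⟩ + (-0.8658 - 0.4999i)|111⟩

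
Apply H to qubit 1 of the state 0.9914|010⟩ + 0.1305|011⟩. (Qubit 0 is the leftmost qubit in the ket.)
0.701|000⟩ + 0.09228|001⟩ - 0.701|010⟩ - 0.09228|011⟩

H on qubit 1 mixes each pair of kets that differ only in qubit 1: amplitudes (a, b) of (|…0…⟩, |…1…⟩) become ((a + b)/√2, (a − b)/√2). Kets absent from the input have amplitude 0.
(|000⟩, |010⟩): (a, b) = (0, 0.9914) → (0.701, -0.701)
(|001⟩, |011⟩): (a, b) = (0, 0.1305) → (0.09228, -0.09228)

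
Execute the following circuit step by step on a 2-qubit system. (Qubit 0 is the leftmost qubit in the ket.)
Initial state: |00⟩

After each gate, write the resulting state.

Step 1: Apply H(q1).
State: 1/√2|00⟩ + 1/√2|01⟩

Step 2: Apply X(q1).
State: 1/√2|00⟩ + 1/√2|01⟩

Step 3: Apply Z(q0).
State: 1/√2|00⟩ + 1/√2|01⟩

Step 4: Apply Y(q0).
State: (1/√2)i|10⟩ + (1/√2)i|11⟩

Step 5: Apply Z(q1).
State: (1/√2)i|10⟩ - (1/√2)i|11⟩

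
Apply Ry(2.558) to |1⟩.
-0.9577|0⟩ + 0.2877|1⟩

Ry(2.558) = [[cos(θ/2), −sin(θ/2)], [sin(θ/2), cos(θ/2)]]; θ = 2.558, cos(θ/2) ≈ 0.287673, sin(θ/2) ≈ 0.957729.
With a = amp(|0⟩) = 0 and b = amp(|1⟩) = 1:
new amp(|0⟩) = (0.287673)·a + (-0.957729)·b = -0.9577
new amp(|1⟩) = (0.957729)·a + (0.287673)·b = 0.2877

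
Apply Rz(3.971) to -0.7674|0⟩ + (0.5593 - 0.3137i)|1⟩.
(0.3092 + 0.7024i)|0⟩ + (0.06176 + 0.6383i)|1⟩

Rz(3.971) = [[e^(−iθ/2), 0], [0, e^(iθ/2)]] with e^(±iθ/2) = cos(θ/2) ± i·sin(θ/2); θ = 3.971, cos(θ/2) ≈ -0.402919, sin(θ/2) ≈ 0.915236.
With a = amp(|0⟩) = -0.7674 and b = amp(|1⟩) = (0.5593 - 0.3137i):
new amp(|0⟩) = (-0.402919 - 0.915236i)·a = (0.3092 + 0.7024i)
new amp(|1⟩) = (-0.402919 + 0.915236i)·b = (0.06176 + 0.6383i)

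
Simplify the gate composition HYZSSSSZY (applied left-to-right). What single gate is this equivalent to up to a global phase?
H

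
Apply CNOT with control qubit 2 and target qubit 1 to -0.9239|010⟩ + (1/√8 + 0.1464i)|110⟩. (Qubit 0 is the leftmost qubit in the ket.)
-0.9239|010⟩ + (1/√8 + 0.1464i)|110⟩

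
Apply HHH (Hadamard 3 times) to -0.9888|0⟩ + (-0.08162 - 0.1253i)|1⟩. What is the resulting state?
(-0.7569 - 0.0886i)|0⟩ + (-0.6415 + 0.0886i)|1⟩

H² = I, so H^3 = H: a single Hadamard. With (a, b) = (-0.9888, (-0.08162 - 0.1253i)), H gives ((a + b)/√2, (a − b)/√2) = ((-0.7569 - 0.0886i), (-0.6415 + 0.0886i)).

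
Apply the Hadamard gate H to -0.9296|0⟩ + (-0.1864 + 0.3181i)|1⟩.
(-0.7891 + 0.2249i)|0⟩ + (-0.5255 - 0.2249i)|1⟩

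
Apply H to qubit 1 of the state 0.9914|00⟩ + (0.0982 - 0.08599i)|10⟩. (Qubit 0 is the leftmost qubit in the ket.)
0.701|00⟩ + 0.701|01⟩ + (0.06944 - 0.0608i)|10⟩ + (0.06944 - 0.0608i)|11⟩

H on qubit 1 mixes each pair of kets that differ only in qubit 1: amplitudes (a, b) of (|…0…⟩, |…1…⟩) become ((a + b)/√2, (a − b)/√2). Kets absent from the input have amplitude 0.
(|00⟩, |01⟩): (a, b) = (0.9914, 0) → (0.701, 0.701)
(|10⟩, |11⟩): (a, b) = ((0.0982 - 0.08599i), 0) → ((0.06944 - 0.0608i), (0.06944 - 0.0608i))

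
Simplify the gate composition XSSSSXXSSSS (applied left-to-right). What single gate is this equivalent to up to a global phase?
X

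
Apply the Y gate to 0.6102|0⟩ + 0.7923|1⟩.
-0.7923i|0⟩ + 0.6102i|1⟩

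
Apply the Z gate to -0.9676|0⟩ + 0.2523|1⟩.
-0.9676|0⟩ - 0.2523|1⟩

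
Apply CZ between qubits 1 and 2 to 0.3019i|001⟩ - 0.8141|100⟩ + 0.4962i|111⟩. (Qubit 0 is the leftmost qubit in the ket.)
0.3019i|001⟩ - 0.8141|100⟩ - 0.4962i|111⟩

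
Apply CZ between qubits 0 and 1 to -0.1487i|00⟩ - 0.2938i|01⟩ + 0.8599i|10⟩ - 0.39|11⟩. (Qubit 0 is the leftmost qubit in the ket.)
-0.1487i|00⟩ - 0.2938i|01⟩ + 0.8599i|10⟩ + 0.39|11⟩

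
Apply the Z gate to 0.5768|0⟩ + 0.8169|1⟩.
0.5768|0⟩ - 0.8169|1⟩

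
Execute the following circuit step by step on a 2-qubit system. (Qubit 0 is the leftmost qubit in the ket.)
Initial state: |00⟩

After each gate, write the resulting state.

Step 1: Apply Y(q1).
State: i|01⟩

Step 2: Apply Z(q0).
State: i|01⟩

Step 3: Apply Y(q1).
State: |00⟩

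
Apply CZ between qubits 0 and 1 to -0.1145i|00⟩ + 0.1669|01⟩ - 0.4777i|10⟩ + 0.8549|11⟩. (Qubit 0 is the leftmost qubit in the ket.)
-0.1145i|00⟩ + 0.1669|01⟩ - 0.4777i|10⟩ - 0.8549|11⟩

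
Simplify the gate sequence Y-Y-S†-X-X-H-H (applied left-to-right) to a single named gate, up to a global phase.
S†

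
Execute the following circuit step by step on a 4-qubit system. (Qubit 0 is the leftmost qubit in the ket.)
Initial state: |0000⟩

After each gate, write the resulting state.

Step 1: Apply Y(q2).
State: i|0010⟩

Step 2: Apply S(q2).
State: -|0010⟩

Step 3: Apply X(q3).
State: -|0011⟩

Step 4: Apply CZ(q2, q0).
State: -|0011⟩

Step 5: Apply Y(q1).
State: -i|0111⟩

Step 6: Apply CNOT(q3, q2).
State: -i|0101⟩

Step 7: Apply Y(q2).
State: |0111⟩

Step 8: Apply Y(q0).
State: i|1111⟩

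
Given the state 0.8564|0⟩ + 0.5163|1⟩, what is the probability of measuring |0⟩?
0.7334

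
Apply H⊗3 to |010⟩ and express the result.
1/√8|000⟩ + 1/√8|001⟩ - 1/√8|010⟩ - 1/√8|011⟩ + 1/√8|100⟩ + 1/√8|101⟩ - 1/√8|110⟩ - 1/√8|111⟩

H⊗3 gives amp(|y⟩) = (1/2√2) Σ_x (−1)^(x·y) amp(|x⟩), where x·y is the number of positions in which both x and y have a 1.
|000⟩: (1)/(2√2) = 1/√8
|001⟩: (1)/(2√2) = 1/√8
|010⟩: (-1)/(2√2) = -1/√8
|011⟩: (-1)/(2√2) = -1/√8
|100⟩: (1)/(2√2) = 1/√8
|101⟩: (1)/(2√2) = 1/√8
|110⟩: (-1)/(2√2) = -1/√8
|111⟩: (-1)/(2√2) = -1/√8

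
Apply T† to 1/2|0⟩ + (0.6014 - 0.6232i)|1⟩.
1/2|0⟩ + (-0.01541 - 0.8659i)|1⟩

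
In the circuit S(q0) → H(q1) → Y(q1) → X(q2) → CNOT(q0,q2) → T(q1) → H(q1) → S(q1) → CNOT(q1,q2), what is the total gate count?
9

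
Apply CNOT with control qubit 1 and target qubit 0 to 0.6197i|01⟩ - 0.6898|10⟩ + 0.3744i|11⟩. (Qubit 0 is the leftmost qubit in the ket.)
0.3744i|01⟩ - 0.6898|10⟩ + 0.6197i|11⟩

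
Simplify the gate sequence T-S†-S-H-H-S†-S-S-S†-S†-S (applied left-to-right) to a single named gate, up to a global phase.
T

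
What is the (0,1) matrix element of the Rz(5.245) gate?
0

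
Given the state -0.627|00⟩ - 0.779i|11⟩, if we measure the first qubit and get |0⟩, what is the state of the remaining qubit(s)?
-|0⟩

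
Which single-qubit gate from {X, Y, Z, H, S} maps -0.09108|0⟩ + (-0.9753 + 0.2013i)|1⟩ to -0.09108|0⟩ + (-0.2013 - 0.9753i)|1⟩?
S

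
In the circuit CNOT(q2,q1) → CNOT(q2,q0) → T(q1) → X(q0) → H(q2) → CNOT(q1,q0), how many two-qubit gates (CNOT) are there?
3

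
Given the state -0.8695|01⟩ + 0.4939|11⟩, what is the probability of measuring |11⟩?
0.2439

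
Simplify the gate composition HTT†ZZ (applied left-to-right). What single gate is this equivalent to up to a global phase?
H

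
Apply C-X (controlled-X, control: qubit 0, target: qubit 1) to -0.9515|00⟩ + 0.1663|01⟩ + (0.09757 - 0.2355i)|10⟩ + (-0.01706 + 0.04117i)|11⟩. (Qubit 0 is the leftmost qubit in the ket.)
-0.9515|00⟩ + 0.1663|01⟩ + (-0.01706 + 0.04117i)|10⟩ + (0.09757 - 0.2355i)|11⟩

C-X leaves the control-|0⟩ kets |00⟩, |01⟩ unchanged and applies X to qubit 1 on the control-|1⟩ pair (|10⟩, |11⟩).
X = [[0, 1], [1, 0]].
With a = amp(|10⟩) = (0.09757 - 0.2355i) and b = amp(|11⟩) = (-0.01706 + 0.04117i):
new amp(|10⟩) = (1)·b = (-0.01706 + 0.04117i)
new amp(|11⟩) = (1)·a = (0.09757 - 0.2355i)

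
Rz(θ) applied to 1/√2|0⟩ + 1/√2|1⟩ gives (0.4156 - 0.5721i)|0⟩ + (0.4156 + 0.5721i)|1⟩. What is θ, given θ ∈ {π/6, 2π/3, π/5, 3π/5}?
3π/5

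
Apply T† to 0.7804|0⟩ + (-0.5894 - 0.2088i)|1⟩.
0.7804|0⟩ + (-0.5644 + 0.2691i)|1⟩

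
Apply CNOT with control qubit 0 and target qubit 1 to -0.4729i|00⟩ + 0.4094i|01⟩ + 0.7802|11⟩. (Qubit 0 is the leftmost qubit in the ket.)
-0.4729i|00⟩ + 0.4094i|01⟩ + 0.7802|10⟩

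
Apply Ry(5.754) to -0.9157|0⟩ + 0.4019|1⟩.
0.7787|0⟩ - 0.6274|1⟩

Ry(5.754) = [[cos(θ/2), −sin(θ/2)], [sin(θ/2), cos(θ/2)]]; θ = 5.754, cos(θ/2) ≈ -0.965199, sin(θ/2) ≈ 0.261516.
With a = amp(|0⟩) = -0.9157 and b = amp(|1⟩) = 0.4019:
new amp(|0⟩) = (-0.965199)·a + (-0.261516)·b = 0.7787
new amp(|1⟩) = (0.261516)·a + (-0.965199)·b = -0.6274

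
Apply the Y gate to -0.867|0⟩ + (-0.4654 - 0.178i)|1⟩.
(-0.178 + 0.4654i)|0⟩ - 0.867i|1⟩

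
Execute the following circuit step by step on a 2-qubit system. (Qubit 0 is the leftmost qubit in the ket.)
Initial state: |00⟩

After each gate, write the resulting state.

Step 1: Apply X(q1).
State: |01⟩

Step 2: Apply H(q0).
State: 1/√2|01⟩ + 1/√2|11⟩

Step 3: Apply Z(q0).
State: 1/√2|01⟩ - 1/√2|11⟩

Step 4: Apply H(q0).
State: |11⟩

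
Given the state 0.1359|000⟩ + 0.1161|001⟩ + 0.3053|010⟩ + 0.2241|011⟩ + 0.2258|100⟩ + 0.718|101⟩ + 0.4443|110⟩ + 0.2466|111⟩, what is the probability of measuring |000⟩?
0.01847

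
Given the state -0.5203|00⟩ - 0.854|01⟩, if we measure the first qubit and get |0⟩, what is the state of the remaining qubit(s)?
-0.5203|0⟩ - 0.854|1⟩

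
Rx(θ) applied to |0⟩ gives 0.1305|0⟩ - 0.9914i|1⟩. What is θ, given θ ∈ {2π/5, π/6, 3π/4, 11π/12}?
11π/12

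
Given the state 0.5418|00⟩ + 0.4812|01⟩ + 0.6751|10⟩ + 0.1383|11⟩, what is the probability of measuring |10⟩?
0.4558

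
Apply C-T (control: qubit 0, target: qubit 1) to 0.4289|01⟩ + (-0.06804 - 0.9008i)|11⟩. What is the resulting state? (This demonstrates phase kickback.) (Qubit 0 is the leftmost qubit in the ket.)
0.4289|01⟩ + (0.5889 - 0.6851i)|11⟩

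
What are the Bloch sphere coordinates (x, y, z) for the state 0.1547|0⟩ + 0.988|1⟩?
(0.3057, 0, -0.9522)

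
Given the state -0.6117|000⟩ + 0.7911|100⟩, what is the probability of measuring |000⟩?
0.3742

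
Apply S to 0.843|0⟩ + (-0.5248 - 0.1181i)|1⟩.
0.843|0⟩ + (0.1181 - 0.5248i)|1⟩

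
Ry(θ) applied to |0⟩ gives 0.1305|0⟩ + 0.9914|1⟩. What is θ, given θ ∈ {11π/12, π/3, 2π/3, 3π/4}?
11π/12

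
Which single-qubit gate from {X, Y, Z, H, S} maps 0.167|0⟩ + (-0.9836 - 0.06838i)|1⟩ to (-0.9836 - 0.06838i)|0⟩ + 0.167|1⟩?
X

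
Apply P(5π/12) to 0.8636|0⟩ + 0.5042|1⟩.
0.8636|0⟩ + (0.1305 + 0.487i)|1⟩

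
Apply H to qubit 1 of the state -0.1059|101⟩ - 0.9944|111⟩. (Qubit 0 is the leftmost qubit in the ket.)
-0.778|101⟩ + 0.6283|111⟩

H on qubit 1 mixes each pair of kets that differ only in qubit 1: amplitudes (a, b) of (|…0…⟩, |…1…⟩) become ((a + b)/√2, (a − b)/√2). Kets absent from the input have amplitude 0.
(|101⟩, |111⟩): (a, b) = (-0.1059, -0.9944) → (-0.778, 0.6283)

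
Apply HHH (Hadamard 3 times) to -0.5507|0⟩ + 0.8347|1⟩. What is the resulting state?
0.2008|0⟩ - 0.9796|1⟩

H² = I, so H^3 = H: a single Hadamard. With (a, b) = (-0.5507, 0.8347), H gives ((a + b)/√2, (a − b)/√2) = (0.2008, -0.9796).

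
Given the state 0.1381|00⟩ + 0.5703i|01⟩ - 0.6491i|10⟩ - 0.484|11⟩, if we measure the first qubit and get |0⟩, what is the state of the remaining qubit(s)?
0.2354|0⟩ + 0.9719i|1⟩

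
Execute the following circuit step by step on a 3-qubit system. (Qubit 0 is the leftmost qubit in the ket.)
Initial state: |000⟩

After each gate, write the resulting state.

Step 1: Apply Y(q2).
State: i|001⟩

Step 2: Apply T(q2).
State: (-1/√2 + (1/√2)i)|001⟩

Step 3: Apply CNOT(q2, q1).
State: (-1/√2 + (1/√2)i)|011⟩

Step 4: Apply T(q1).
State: -|011⟩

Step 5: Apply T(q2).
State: (-1/√2 - (1/√2)i)|011⟩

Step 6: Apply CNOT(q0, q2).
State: (-1/√2 - (1/√2)i)|011⟩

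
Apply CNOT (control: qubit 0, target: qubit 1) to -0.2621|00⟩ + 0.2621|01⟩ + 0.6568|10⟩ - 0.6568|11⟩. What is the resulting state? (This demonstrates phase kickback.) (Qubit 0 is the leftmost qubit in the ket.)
-0.2621|00⟩ + 0.2621|01⟩ - 0.6568|10⟩ + 0.6568|11⟩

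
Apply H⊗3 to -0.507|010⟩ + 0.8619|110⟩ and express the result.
0.1255|000⟩ + 0.1255|001⟩ - 0.1255|010⟩ - 0.1255|011⟩ - 0.484|100⟩ - 0.484|101⟩ + 0.484|110⟩ + 0.484|111⟩

H⊗3 gives amp(|y⟩) = (1/2√2) Σ_x (−1)^(x·y) amp(|x⟩), where x·y is the number of positions in which both x and y have a 1.
|000⟩: (-0.507 + 0.8619)/(2√2) = 0.1255
|001⟩: (-0.507 + 0.8619)/(2√2) = 0.1255
|010⟩: (0.507 - 0.8619)/(2√2) = -0.1255
|011⟩: (0.507 - 0.8619)/(2√2) = -0.1255
|100⟩: (-0.507 - 0.8619)/(2√2) = -0.484
|101⟩: (-0.507 - 0.8619)/(2√2) = -0.484
|110⟩: (0.507 + 0.8619)/(2√2) = 0.484
|111⟩: (0.507 + 0.8619)/(2√2) = 0.484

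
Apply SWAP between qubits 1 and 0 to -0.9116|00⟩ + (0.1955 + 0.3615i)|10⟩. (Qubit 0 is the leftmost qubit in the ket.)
-0.9116|00⟩ + (0.1955 + 0.3615i)|01⟩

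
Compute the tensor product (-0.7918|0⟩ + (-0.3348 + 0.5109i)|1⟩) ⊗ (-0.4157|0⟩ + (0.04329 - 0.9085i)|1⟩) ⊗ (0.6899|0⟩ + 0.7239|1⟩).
0.2271|000⟩ + 0.2383|001⟩ + (-0.02365 + 0.4963i)|010⟩ + (-0.02481 + 0.5207i)|011⟩ + (0.09602 - 0.1465i)|100⟩ + (0.1007 - 0.1537i)|101⟩ + (0.3102 + 0.2251i)|110⟩ + (0.3255 + 0.2362i)|111⟩

amp(|b₁b₂…⟩) = product of the factor amplitudes for bits b₁, b₂, …; only kets whose every factor amplitude is nonzero survive.
|000⟩: (-0.7918)(-0.4157)(0.6899) = 0.2271
|001⟩: (-0.7918)(-0.4157)(0.7239) = 0.2383
|010⟩: (-0.7918)(0.04329 - 0.9085i)(0.6899) = (-0.02365 + 0.4963i)
|011⟩: (-0.7918)(0.04329 - 0.9085i)(0.7239) = (-0.02481 + 0.5207i)
|100⟩: (-0.3348 + 0.5109i)(-0.4157)(0.6899) = (0.09602 - 0.1465i)
|101⟩: (-0.3348 + 0.5109i)(-0.4157)(0.7239) = (0.1007 - 0.1537i)
|110⟩: (-0.3348 + 0.5109i)(0.04329 - 0.9085i)(0.6899) = (0.3102 + 0.2251i)
|111⟩: (-0.3348 + 0.5109i)(0.04329 - 0.9085i)(0.7239) = (0.3255 + 0.2362i)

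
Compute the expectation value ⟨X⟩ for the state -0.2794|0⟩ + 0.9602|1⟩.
-0.5366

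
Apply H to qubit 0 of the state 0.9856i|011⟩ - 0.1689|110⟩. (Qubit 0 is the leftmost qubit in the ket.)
-0.1194|010⟩ + 0.6969i|011⟩ + 0.1194|110⟩ + 0.6969i|111⟩

H on qubit 0 mixes each pair of kets that differ only in qubit 0: amplitudes (a, b) of (|…0…⟩, |…1…⟩) become ((a + b)/√2, (a − b)/√2). Kets absent from the input have amplitude 0.
(|010⟩, |110⟩): (a, b) = (0, -0.1689) → (-0.1194, 0.1194)
(|011⟩, |111⟩): (a, b) = (0.9856i, 0) → (0.6969i, 0.6969i)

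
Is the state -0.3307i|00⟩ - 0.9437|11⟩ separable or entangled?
Entangled

Writing the state as a|00⟩ + b|01⟩ + c|10⟩ + d|11⟩, it is a product state iff ad − bc = 0.
Here (a, b, c, d) = (-0.3307i, 0, 0, -0.9437): ad − bc = (-0.3307i)(-0.9437) − (0)(0) = 0.3121i ≠ 0, so the state is entangled.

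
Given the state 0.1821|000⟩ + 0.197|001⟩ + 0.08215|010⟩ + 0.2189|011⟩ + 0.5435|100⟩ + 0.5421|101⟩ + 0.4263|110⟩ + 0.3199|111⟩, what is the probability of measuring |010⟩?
0.006749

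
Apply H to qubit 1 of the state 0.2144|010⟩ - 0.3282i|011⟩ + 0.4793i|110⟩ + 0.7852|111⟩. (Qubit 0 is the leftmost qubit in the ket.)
0.1516|000⟩ - 0.2321i|001⟩ - 0.1516|010⟩ + 0.2321i|011⟩ + 0.3389i|100⟩ + 0.5552|101⟩ - 0.3389i|110⟩ - 0.5552|111⟩

H on qubit 1 mixes each pair of kets that differ only in qubit 1: amplitudes (a, b) of (|…0…⟩, |…1…⟩) become ((a + b)/√2, (a − b)/√2). Kets absent from the input have amplitude 0.
(|000⟩, |010⟩): (a, b) = (0, 0.2144) → (0.1516, -0.1516)
(|001⟩, |011⟩): (a, b) = (0, -0.3282i) → (-0.2321i, 0.2321i)
(|100⟩, |110⟩): (a, b) = (0, 0.4793i) → (0.3389i, -0.3389i)
(|101⟩, |111⟩): (a, b) = (0, 0.7852) → (0.5552, -0.5552)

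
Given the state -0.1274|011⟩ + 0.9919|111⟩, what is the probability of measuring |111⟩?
0.9839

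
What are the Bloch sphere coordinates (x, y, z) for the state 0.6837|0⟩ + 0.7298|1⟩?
(0.9979, 0, -0.06516)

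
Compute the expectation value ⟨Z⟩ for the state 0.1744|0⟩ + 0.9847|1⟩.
-0.9392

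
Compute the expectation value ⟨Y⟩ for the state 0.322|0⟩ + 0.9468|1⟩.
0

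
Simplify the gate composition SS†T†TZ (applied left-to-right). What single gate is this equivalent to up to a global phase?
Z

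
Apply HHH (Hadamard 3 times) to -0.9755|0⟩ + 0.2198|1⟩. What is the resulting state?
-0.5344|0⟩ - 0.8452|1⟩

H² = I, so H^3 = H: a single Hadamard. With (a, b) = (-0.9755, 0.2198), H gives ((a + b)/√2, (a − b)/√2) = (-0.5344, -0.8452).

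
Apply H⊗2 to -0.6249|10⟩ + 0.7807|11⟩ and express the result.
0.0779|00⟩ - 0.7028|01⟩ - 0.0779|10⟩ + 0.7028|11⟩

H⊗2 gives amp(|y⟩) = (1/2) Σ_x (−1)^(x·y) amp(|x⟩), where x·y is the number of positions in which both x and y have a 1.
|00⟩: (-0.6249 + 0.7807)/2 = 0.0779
|01⟩: (-0.6249 - 0.7807)/2 = -0.7028
|10⟩: (0.6249 - 0.7807)/2 = -0.0779
|11⟩: (0.6249 + 0.7807)/2 = 0.7028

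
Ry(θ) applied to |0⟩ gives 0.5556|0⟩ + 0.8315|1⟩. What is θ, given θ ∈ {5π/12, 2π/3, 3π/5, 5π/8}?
5π/8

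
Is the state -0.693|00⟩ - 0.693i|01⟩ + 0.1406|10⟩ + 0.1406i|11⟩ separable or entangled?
Separable

Writing the state as a|00⟩ + b|01⟩ + c|10⟩ + d|11⟩, it is a product state iff ad − bc = 0.
Here (a, b, c, d) = (-0.693, -0.693i, 0.1406, 0.1406i): ad − bc = (-0.693)(0.1406i) − (-0.693i)(0.1406) = 0, so the state is separable.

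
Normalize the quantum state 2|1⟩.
|1⟩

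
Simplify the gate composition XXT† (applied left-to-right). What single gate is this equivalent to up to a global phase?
T†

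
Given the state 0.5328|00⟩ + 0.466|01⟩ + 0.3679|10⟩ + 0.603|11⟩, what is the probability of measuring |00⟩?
0.2839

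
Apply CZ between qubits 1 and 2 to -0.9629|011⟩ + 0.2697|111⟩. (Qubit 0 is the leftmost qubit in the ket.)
0.9629|011⟩ - 0.2697|111⟩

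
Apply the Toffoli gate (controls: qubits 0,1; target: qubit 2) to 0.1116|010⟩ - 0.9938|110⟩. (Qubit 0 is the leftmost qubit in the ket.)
0.1116|010⟩ - 0.9938|111⟩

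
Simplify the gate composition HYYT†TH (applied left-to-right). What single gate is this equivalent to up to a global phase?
I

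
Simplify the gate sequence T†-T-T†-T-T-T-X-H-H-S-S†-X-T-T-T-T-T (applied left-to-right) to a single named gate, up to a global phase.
T†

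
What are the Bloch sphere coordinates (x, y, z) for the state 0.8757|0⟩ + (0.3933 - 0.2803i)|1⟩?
(0.6888, -0.4909, 0.5336)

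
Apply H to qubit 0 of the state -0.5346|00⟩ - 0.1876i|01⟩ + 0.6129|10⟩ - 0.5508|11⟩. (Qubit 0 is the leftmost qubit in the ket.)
0.05537|00⟩ + (-0.3895 - 0.1327i)|01⟩ - 0.8114|10⟩ + (0.3895 - 0.1327i)|11⟩

H on qubit 0 mixes each pair of kets that differ only in qubit 0: amplitudes (a, b) of (|…0…⟩, |…1…⟩) become ((a + b)/√2, (a − b)/√2). Kets absent from the input have amplitude 0.
(|00⟩, |10⟩): (a, b) = (-0.5346, 0.6129) → (0.05537, -0.8114)
(|01⟩, |11⟩): (a, b) = (-0.1876i, -0.5508) → ((-0.3895 - 0.1327i), (0.3895 - 0.1327i))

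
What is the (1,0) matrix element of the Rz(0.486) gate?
0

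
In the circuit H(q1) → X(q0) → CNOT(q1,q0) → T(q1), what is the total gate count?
4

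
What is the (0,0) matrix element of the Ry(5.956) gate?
-0.9866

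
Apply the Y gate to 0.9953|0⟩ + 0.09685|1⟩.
-0.09685i|0⟩ + 0.9953i|1⟩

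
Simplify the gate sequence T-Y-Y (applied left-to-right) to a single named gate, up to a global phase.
T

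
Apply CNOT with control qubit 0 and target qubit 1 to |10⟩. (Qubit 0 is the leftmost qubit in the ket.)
|11⟩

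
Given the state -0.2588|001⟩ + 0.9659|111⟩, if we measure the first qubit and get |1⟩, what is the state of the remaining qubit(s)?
|11⟩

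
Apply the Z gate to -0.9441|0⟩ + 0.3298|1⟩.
-0.9441|0⟩ - 0.3298|1⟩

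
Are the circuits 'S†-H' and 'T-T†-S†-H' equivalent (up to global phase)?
Yes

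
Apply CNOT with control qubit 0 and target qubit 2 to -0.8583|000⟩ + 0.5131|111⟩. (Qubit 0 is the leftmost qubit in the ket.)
-0.8583|000⟩ + 0.5131|110⟩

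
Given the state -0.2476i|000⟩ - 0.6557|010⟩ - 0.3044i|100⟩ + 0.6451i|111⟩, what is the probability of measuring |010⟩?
0.4299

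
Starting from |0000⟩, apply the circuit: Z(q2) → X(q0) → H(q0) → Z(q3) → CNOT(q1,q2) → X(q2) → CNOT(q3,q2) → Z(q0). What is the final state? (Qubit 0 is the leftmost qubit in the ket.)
1/√2|0010⟩ + 1/√2|1010⟩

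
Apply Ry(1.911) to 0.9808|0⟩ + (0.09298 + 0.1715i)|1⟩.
(0.4902 - 0.14i)|0⟩ + (0.8546 + 0.09899i)|1⟩

Ry(1.911) = [[cos(θ/2), −sin(θ/2)], [sin(θ/2), cos(θ/2)]]; θ = 1.911, cos(θ/2) ≈ 0.577201, sin(θ/2) ≈ 0.816602.
With a = amp(|0⟩) = 0.9808 and b = amp(|1⟩) = (0.09298 + 0.1715i):
new amp(|0⟩) = (0.577201)·a + (-0.816602)·b = (0.4902 - 0.14i)
new amp(|1⟩) = (0.816602)·a + (0.577201)·b = (0.8546 + 0.09899i)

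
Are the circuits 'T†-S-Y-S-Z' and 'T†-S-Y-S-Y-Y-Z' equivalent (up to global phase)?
Yes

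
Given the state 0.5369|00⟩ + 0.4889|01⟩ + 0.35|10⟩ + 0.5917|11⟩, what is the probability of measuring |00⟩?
0.2883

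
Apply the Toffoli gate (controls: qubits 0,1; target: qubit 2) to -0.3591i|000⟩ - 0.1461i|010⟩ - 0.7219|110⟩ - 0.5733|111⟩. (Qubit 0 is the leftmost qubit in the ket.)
-0.3591i|000⟩ - 0.1461i|010⟩ - 0.5733|110⟩ - 0.7219|111⟩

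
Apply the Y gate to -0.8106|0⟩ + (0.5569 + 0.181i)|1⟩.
(0.181 - 0.5569i)|0⟩ - 0.8106i|1⟩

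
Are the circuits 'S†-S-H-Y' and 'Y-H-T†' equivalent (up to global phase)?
No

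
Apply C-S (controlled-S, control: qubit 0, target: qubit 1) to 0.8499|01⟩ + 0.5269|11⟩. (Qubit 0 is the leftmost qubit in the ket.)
0.8499|01⟩ + 0.5269i|11⟩

C-S leaves the control-|0⟩ kets |00⟩, |01⟩ unchanged and applies S to qubit 1 on the control-|1⟩ pair (|10⟩, |11⟩).
S = [[1, 0], [0, i]].
With a = amp(|10⟩) = 0 and b = amp(|11⟩) = 0.5269:
new amp(|10⟩) = (1)·a = 0
new amp(|11⟩) = (i)·b = 0.5269i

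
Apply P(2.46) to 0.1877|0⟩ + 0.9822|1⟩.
0.1877|0⟩ + (-0.7627 + 0.6188i)|1⟩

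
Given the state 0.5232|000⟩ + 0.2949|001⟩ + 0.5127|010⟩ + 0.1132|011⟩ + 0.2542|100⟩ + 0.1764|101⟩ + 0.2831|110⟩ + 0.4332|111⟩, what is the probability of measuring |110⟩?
0.08015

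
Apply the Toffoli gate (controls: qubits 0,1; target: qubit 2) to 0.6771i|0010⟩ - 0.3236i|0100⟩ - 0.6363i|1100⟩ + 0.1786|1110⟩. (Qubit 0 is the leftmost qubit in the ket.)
0.6771i|0010⟩ - 0.3236i|0100⟩ + 0.1786|1100⟩ - 0.6363i|1110⟩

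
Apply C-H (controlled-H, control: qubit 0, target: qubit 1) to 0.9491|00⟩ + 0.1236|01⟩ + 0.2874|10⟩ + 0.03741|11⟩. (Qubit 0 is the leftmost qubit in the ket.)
0.9491|00⟩ + 0.1236|01⟩ + 0.2297|10⟩ + 0.1768|11⟩

C-H leaves the control-|0⟩ kets |00⟩, |01⟩ unchanged and applies H to qubit 1 on the control-|1⟩ pair (|10⟩, |11⟩).
H = [[1/√2, 1/√2], [1/√2, -1/√2]].
With a = amp(|10⟩) = 0.2874 and b = amp(|11⟩) = 0.03741:
new amp(|10⟩) = (1/√2)·a + (1/√2)·b = 0.2297
new amp(|11⟩) = (1/√2)·a + (-1/√2)·b = 0.1768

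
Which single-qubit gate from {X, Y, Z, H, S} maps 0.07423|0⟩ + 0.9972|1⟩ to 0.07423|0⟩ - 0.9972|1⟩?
Z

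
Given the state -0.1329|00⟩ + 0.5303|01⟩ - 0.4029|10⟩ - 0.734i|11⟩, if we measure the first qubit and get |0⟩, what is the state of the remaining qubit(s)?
-0.2431|0⟩ + 0.97|1⟩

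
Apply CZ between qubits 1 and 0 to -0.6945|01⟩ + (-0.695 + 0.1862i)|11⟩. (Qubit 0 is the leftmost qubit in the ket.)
-0.6945|01⟩ + (0.695 - 0.1862i)|11⟩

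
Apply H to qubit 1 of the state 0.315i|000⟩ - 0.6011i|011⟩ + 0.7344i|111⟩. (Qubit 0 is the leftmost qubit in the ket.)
0.2227i|000⟩ - 0.425i|001⟩ + 0.2227i|010⟩ + 0.425i|011⟩ + 0.5193i|101⟩ - 0.5193i|111⟩

H on qubit 1 mixes each pair of kets that differ only in qubit 1: amplitudes (a, b) of (|…0…⟩, |…1…⟩) become ((a + b)/√2, (a − b)/√2). Kets absent from the input have amplitude 0.
(|000⟩, |010⟩): (a, b) = (0.315i, 0) → (0.2227i, 0.2227i)
(|001⟩, |011⟩): (a, b) = (0, -0.6011i) → (-0.425i, 0.425i)
(|101⟩, |111⟩): (a, b) = (0, 0.7344i) → (0.5193i, -0.5193i)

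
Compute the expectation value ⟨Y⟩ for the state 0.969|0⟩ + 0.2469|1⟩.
0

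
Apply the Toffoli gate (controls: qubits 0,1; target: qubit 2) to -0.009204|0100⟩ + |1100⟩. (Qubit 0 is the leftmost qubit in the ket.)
-0.009204|0100⟩ + |1110⟩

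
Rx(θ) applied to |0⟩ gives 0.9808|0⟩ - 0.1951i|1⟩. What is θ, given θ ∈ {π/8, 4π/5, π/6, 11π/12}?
π/8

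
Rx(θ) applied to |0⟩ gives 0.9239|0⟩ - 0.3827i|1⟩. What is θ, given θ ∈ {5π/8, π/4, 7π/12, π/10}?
π/4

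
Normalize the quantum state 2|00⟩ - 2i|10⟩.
1/√2|00⟩ - (1/√2)i|10⟩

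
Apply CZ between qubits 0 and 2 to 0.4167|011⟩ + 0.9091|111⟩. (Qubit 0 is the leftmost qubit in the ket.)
0.4167|011⟩ - 0.9091|111⟩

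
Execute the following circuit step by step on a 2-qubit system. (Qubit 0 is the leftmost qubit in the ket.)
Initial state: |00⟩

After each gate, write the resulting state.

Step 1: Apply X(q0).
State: |10⟩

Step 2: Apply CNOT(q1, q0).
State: |10⟩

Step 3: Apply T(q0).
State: (1/√2 + (1/√2)i)|10⟩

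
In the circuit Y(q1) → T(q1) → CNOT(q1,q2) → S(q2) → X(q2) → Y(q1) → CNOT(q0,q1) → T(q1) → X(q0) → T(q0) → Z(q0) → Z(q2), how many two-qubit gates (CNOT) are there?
2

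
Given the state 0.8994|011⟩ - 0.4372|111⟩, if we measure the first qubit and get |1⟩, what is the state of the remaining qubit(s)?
-|11⟩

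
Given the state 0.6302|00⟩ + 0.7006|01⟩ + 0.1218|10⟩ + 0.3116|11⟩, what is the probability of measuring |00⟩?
0.3972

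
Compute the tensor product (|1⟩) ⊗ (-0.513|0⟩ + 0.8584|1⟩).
-0.513|10⟩ + 0.8584|11⟩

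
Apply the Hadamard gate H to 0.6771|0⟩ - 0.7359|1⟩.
-0.04158|0⟩ + 0.9991|1⟩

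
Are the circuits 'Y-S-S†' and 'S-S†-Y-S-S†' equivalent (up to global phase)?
Yes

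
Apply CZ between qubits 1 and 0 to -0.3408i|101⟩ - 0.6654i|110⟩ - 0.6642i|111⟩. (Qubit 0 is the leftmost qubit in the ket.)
-0.3408i|101⟩ + 0.6654i|110⟩ + 0.6642i|111⟩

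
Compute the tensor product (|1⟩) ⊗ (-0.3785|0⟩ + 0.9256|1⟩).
-0.3785|10⟩ + 0.9256|11⟩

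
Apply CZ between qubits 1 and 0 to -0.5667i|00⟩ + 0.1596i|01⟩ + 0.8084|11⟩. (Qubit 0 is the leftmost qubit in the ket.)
-0.5667i|00⟩ + 0.1596i|01⟩ - 0.8084|11⟩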